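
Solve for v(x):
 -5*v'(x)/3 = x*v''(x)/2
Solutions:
 v(x) = C1 + C2/x^(7/3)


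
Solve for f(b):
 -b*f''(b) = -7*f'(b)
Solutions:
 f(b) = C1 + C2*b^8


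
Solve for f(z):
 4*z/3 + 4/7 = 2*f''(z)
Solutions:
 f(z) = C1 + C2*z + z^3/9 + z^2/7


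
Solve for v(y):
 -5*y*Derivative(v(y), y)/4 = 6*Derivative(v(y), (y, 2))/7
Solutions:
 v(y) = C1 + C2*erf(sqrt(105)*y/12)


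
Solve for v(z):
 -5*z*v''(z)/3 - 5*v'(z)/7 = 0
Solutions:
 v(z) = C1 + C2*z^(4/7)


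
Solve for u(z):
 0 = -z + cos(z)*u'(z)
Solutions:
 u(z) = C1 + Integral(z/cos(z), z)


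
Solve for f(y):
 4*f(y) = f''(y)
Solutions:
 f(y) = C1*exp(-2*y) + C2*exp(2*y)


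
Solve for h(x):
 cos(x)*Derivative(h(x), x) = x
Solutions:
 h(x) = C1 + Integral(x/cos(x), x)


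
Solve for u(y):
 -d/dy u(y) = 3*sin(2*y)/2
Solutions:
 u(y) = C1 + 3*cos(2*y)/4


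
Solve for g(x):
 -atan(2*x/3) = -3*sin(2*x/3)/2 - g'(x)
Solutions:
 g(x) = C1 + x*atan(2*x/3) - 3*log(4*x^2 + 9)/4 + 9*cos(2*x/3)/4


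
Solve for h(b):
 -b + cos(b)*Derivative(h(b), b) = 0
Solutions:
 h(b) = C1 + Integral(b/cos(b), b)


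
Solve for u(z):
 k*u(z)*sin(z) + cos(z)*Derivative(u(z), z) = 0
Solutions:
 u(z) = C1*exp(k*log(cos(z)))


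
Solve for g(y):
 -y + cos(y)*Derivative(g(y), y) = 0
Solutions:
 g(y) = C1 + Integral(y/cos(y), y)


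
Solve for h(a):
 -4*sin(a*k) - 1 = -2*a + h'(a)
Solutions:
 h(a) = C1 + a^2 - a + 4*cos(a*k)/k


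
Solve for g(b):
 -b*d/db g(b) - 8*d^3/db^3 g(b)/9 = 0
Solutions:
 g(b) = C1 + Integral(C2*airyai(-3^(2/3)*b/2) + C3*airybi(-3^(2/3)*b/2), b)


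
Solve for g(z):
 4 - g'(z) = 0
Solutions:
 g(z) = C1 + 4*z


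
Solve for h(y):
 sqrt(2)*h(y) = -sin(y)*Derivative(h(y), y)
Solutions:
 h(y) = C1*(cos(y) + 1)^(sqrt(2)/2)/(cos(y) - 1)^(sqrt(2)/2)


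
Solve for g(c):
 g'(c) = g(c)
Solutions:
 g(c) = C1*exp(c)


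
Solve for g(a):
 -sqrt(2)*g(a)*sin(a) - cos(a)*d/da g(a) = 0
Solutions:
 g(a) = C1*cos(a)^(sqrt(2))


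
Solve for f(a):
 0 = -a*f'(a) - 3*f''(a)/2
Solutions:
 f(a) = C1 + C2*erf(sqrt(3)*a/3)


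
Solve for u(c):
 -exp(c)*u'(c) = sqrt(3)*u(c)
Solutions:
 u(c) = C1*exp(sqrt(3)*exp(-c))


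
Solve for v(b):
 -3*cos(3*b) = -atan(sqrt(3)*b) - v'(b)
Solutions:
 v(b) = C1 - b*atan(sqrt(3)*b) + sqrt(3)*log(3*b^2 + 1)/6 + sin(3*b)


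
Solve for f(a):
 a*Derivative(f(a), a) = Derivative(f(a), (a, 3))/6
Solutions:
 f(a) = C1 + Integral(C2*airyai(6^(1/3)*a) + C3*airybi(6^(1/3)*a), a)


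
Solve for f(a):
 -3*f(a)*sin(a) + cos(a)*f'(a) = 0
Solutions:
 f(a) = C1/cos(a)^3


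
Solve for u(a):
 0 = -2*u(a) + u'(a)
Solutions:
 u(a) = C1*exp(2*a)


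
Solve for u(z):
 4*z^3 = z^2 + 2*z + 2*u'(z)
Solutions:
 u(z) = C1 + z^4/2 - z^3/6 - z^2/2


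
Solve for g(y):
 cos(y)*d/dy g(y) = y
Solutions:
 g(y) = C1 + Integral(y/cos(y), y)


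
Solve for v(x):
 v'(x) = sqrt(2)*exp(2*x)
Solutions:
 v(x) = C1 + sqrt(2)*exp(2*x)/2


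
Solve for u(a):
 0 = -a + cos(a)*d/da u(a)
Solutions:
 u(a) = C1 + Integral(a/cos(a), a)


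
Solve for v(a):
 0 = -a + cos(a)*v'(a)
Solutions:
 v(a) = C1 + Integral(a/cos(a), a)


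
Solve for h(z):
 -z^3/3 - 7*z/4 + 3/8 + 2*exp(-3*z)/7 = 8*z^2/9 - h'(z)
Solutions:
 h(z) = C1 + z^4/12 + 8*z^3/27 + 7*z^2/8 - 3*z/8 + 2*exp(-3*z)/21


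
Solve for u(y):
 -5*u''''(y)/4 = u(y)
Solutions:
 u(y) = (C1*sin(5^(3/4)*y/5) + C2*cos(5^(3/4)*y/5))*exp(-5^(3/4)*y/5) + (C3*sin(5^(3/4)*y/5) + C4*cos(5^(3/4)*y/5))*exp(5^(3/4)*y/5)


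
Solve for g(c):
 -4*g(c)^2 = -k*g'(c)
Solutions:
 g(c) = -k/(C1*k + 4*c)


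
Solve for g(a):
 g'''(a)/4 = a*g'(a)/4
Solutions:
 g(a) = C1 + Integral(C2*airyai(a) + C3*airybi(a), a)


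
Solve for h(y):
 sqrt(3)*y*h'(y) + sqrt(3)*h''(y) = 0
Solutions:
 h(y) = C1 + C2*erf(sqrt(2)*y/2)


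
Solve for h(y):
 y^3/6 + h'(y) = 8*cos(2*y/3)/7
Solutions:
 h(y) = C1 - y^4/24 + 12*sin(2*y/3)/7


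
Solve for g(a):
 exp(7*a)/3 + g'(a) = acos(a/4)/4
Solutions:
 g(a) = C1 + a*acos(a/4)/4 - sqrt(16 - a^2)/4 - exp(7*a)/21


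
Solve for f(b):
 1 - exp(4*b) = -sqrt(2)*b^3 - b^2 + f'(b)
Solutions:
 f(b) = C1 + sqrt(2)*b^4/4 + b^3/3 + b - exp(4*b)/4


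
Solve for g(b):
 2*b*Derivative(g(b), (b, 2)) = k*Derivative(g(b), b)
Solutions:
 g(b) = C1 + b^(re(k)/2 + 1)*(C2*sin(log(b)*Abs(im(k))/2) + C3*cos(log(b)*im(k)/2))


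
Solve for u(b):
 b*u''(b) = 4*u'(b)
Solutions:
 u(b) = C1 + C2*b^5


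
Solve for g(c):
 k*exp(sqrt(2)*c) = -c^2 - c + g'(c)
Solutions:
 g(c) = C1 + c^3/3 + c^2/2 + sqrt(2)*k*exp(sqrt(2)*c)/2


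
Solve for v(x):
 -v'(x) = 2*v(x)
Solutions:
 v(x) = C1*exp(-2*x)


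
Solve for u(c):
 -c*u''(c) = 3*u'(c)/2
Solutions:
 u(c) = C1 + C2/sqrt(c)


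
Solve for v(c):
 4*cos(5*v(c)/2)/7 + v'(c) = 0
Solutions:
 4*c/7 - log(sin(5*v(c)/2) - 1)/5 + log(sin(5*v(c)/2) + 1)/5 = C1


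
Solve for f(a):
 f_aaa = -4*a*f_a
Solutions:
 f(a) = C1 + Integral(C2*airyai(-2^(2/3)*a) + C3*airybi(-2^(2/3)*a), a)


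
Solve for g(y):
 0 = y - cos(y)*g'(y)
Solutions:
 g(y) = C1 + Integral(y/cos(y), y)


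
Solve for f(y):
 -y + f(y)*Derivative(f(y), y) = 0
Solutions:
 f(y) = -sqrt(C1 + y^2)
 f(y) = sqrt(C1 + y^2)


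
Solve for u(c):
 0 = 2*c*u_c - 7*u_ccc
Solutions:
 u(c) = C1 + Integral(C2*airyai(2^(1/3)*7^(2/3)*c/7) + C3*airybi(2^(1/3)*7^(2/3)*c/7), c)


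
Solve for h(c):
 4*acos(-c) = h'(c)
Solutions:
 h(c) = C1 + 4*c*acos(-c) + 4*sqrt(1 - c^2)


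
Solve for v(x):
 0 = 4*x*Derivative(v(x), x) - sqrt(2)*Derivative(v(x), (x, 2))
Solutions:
 v(x) = C1 + C2*erfi(2^(1/4)*x)


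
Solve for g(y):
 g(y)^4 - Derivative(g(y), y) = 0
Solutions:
 g(y) = (-1/(C1 + 3*y))^(1/3)
 g(y) = (-1/(C1 + y))^(1/3)*(-3^(2/3) - 3*3^(1/6)*I)/6
 g(y) = (-1/(C1 + y))^(1/3)*(-3^(2/3) + 3*3^(1/6)*I)/6


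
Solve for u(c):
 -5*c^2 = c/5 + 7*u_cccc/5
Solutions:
 u(c) = C1 + C2*c + C3*c^2 + C4*c^3 - 5*c^6/504 - c^5/840


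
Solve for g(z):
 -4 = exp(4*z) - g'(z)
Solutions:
 g(z) = C1 + 4*z + exp(4*z)/4


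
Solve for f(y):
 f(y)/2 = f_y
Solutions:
 f(y) = C1*exp(y/2)


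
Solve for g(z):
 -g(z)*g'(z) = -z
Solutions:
 g(z) = -sqrt(C1 + z^2)
 g(z) = sqrt(C1 + z^2)


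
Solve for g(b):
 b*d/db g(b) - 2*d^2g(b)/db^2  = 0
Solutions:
 g(b) = C1 + C2*erfi(b/2)


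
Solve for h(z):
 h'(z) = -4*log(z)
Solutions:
 h(z) = C1 - 4*z*log(z) + 4*z


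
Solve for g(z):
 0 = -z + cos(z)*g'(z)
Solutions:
 g(z) = C1 + Integral(z/cos(z), z)


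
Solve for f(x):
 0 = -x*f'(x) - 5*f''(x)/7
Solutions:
 f(x) = C1 + C2*erf(sqrt(70)*x/10)


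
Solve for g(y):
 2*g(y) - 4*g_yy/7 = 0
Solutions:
 g(y) = C1*exp(-sqrt(14)*y/2) + C2*exp(sqrt(14)*y/2)


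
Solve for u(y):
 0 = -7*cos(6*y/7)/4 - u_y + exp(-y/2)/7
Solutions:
 u(y) = C1 - 49*sin(6*y/7)/24 - 2*exp(-y/2)/7


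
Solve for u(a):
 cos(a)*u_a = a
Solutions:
 u(a) = C1 + Integral(a/cos(a), a)


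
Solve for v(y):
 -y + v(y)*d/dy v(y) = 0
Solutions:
 v(y) = -sqrt(C1 + y^2)
 v(y) = sqrt(C1 + y^2)


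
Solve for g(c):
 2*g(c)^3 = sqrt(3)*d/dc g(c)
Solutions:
 g(c) = -sqrt(6)*sqrt(-1/(C1 + 2*sqrt(3)*c))/2
 g(c) = sqrt(6)*sqrt(-1/(C1 + 2*sqrt(3)*c))/2


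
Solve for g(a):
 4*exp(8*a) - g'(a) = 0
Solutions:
 g(a) = C1 + exp(8*a)/2


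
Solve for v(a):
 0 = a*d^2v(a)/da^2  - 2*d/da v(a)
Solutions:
 v(a) = C1 + C2*a^3


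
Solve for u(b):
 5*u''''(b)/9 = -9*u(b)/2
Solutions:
 u(b) = (C1*sin(3*2^(1/4)*5^(3/4)*b/10) + C2*cos(3*2^(1/4)*5^(3/4)*b/10))*exp(-3*2^(1/4)*5^(3/4)*b/10) + (C3*sin(3*2^(1/4)*5^(3/4)*b/10) + C4*cos(3*2^(1/4)*5^(3/4)*b/10))*exp(3*2^(1/4)*5^(3/4)*b/10)


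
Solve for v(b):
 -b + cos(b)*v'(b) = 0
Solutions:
 v(b) = C1 + Integral(b/cos(b), b)


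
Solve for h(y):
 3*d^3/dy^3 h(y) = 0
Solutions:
 h(y) = C1 + C2*y + C3*y^2


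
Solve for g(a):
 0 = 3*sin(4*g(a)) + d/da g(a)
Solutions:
 g(a) = -acos((-C1 - exp(24*a))/(C1 - exp(24*a)))/4 + pi/2
 g(a) = acos((-C1 - exp(24*a))/(C1 - exp(24*a)))/4


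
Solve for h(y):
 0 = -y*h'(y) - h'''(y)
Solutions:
 h(y) = C1 + Integral(C2*airyai(-y) + C3*airybi(-y), y)


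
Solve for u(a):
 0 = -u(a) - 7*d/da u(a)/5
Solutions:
 u(a) = C1*exp(-5*a/7)


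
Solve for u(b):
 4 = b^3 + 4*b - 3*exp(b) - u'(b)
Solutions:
 u(b) = C1 + b^4/4 + 2*b^2 - 4*b - 3*exp(b)


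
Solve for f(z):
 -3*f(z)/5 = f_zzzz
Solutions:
 f(z) = (C1*sin(sqrt(2)*3^(1/4)*5^(3/4)*z/10) + C2*cos(sqrt(2)*3^(1/4)*5^(3/4)*z/10))*exp(-sqrt(2)*3^(1/4)*5^(3/4)*z/10) + (C3*sin(sqrt(2)*3^(1/4)*5^(3/4)*z/10) + C4*cos(sqrt(2)*3^(1/4)*5^(3/4)*z/10))*exp(sqrt(2)*3^(1/4)*5^(3/4)*z/10)


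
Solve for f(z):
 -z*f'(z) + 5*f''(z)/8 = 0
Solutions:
 f(z) = C1 + C2*erfi(2*sqrt(5)*z/5)


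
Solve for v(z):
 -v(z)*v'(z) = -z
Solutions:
 v(z) = -sqrt(C1 + z^2)
 v(z) = sqrt(C1 + z^2)


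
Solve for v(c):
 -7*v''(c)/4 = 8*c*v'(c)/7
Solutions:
 v(c) = C1 + C2*erf(4*c/7)


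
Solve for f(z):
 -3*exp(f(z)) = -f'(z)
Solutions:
 f(z) = log(-1/(C1 + 3*z))


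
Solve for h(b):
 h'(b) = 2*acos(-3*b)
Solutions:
 h(b) = C1 + 2*b*acos(-3*b) + 2*sqrt(1 - 9*b^2)/3


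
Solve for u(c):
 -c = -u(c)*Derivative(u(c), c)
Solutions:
 u(c) = -sqrt(C1 + c^2)
 u(c) = sqrt(C1 + c^2)


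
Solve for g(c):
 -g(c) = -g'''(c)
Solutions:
 g(c) = C3*exp(c) + (C1*sin(sqrt(3)*c/2) + C2*cos(sqrt(3)*c/2))*exp(-c/2)


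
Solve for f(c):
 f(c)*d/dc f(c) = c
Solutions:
 f(c) = -sqrt(C1 + c^2)
 f(c) = sqrt(C1 + c^2)


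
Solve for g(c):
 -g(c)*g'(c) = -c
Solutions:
 g(c) = -sqrt(C1 + c^2)
 g(c) = sqrt(C1 + c^2)


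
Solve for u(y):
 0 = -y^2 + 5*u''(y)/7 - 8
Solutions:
 u(y) = C1 + C2*y + 7*y^4/60 + 28*y^2/5


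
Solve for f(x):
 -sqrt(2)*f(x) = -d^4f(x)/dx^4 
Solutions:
 f(x) = C1*exp(-2^(1/8)*x) + C2*exp(2^(1/8)*x) + C3*sin(2^(1/8)*x) + C4*cos(2^(1/8)*x)


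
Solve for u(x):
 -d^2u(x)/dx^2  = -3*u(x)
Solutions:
 u(x) = C1*exp(-sqrt(3)*x) + C2*exp(sqrt(3)*x)


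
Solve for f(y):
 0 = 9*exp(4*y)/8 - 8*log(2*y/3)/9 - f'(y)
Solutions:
 f(y) = C1 - 8*y*log(y)/9 + 8*y*(-log(2) + 1 + log(3))/9 + 9*exp(4*y)/32


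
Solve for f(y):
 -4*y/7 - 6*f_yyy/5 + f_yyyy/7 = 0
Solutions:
 f(y) = C1 + C2*y + C3*y^2 + C4*exp(42*y/5) - 5*y^4/252 - 25*y^3/2646


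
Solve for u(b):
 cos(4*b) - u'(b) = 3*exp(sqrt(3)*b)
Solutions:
 u(b) = C1 - sqrt(3)*exp(sqrt(3)*b) + sin(4*b)/4


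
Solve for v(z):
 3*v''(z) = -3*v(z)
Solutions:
 v(z) = C1*sin(z) + C2*cos(z)


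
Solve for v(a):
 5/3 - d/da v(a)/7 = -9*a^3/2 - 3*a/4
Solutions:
 v(a) = C1 + 63*a^4/8 + 21*a^2/8 + 35*a/3


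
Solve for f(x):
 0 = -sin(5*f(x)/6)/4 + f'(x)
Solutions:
 -x/4 + 3*log(cos(5*f(x)/6) - 1)/5 - 3*log(cos(5*f(x)/6) + 1)/5 = C1


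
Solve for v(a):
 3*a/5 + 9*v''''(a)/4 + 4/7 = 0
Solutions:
 v(a) = C1 + C2*a + C3*a^2 + C4*a^3 - a^5/450 - 2*a^4/189


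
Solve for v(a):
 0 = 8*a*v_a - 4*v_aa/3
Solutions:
 v(a) = C1 + C2*erfi(sqrt(3)*a)


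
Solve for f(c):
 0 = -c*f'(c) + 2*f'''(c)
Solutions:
 f(c) = C1 + Integral(C2*airyai(2^(2/3)*c/2) + C3*airybi(2^(2/3)*c/2), c)


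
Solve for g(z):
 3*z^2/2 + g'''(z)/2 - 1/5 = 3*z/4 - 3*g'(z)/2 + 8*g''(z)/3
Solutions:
 g(z) = C1 + C2*exp(z*(8 - sqrt(37))/3) + C3*exp(z*(sqrt(37) + 8)/3) - z^3/3 - 55*z^2/36 - 1876*z/405


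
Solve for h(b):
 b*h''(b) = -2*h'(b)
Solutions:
 h(b) = C1 + C2/b


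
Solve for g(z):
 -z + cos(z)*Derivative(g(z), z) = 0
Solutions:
 g(z) = C1 + Integral(z/cos(z), z)


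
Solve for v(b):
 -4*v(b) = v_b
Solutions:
 v(b) = C1*exp(-4*b)


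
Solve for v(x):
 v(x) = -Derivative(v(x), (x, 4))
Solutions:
 v(x) = (C1*sin(sqrt(2)*x/2) + C2*cos(sqrt(2)*x/2))*exp(-sqrt(2)*x/2) + (C3*sin(sqrt(2)*x/2) + C4*cos(sqrt(2)*x/2))*exp(sqrt(2)*x/2)


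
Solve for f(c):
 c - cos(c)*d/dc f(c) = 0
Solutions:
 f(c) = C1 + Integral(c/cos(c), c)


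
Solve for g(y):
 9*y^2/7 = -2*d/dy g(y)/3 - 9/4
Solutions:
 g(y) = C1 - 9*y^3/14 - 27*y/8


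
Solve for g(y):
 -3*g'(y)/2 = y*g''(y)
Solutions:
 g(y) = C1 + C2/sqrt(y)


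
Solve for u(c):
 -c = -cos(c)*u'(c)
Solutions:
 u(c) = C1 + Integral(c/cos(c), c)


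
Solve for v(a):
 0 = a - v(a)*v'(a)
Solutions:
 v(a) = -sqrt(C1 + a^2)
 v(a) = sqrt(C1 + a^2)


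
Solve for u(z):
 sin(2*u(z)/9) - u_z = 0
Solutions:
 -z + 9*log(cos(2*u(z)/9) - 1)/4 - 9*log(cos(2*u(z)/9) + 1)/4 = C1


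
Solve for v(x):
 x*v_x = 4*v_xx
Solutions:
 v(x) = C1 + C2*erfi(sqrt(2)*x/4)


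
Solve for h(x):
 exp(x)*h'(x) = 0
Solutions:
 h(x) = C1


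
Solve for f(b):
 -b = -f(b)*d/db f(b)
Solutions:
 f(b) = -sqrt(C1 + b^2)
 f(b) = sqrt(C1 + b^2)


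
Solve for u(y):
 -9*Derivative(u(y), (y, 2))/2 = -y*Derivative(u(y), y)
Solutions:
 u(y) = C1 + C2*erfi(y/3)


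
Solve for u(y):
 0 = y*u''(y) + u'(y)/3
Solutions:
 u(y) = C1 + C2*y^(2/3)


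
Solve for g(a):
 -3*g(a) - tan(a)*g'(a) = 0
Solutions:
 g(a) = C1/sin(a)^3


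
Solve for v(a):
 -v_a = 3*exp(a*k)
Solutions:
 v(a) = C1 - 3*exp(a*k)/k


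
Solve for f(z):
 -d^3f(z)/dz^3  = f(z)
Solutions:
 f(z) = C3*exp(-z) + (C1*sin(sqrt(3)*z/2) + C2*cos(sqrt(3)*z/2))*exp(z/2)


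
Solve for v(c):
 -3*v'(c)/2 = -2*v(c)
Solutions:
 v(c) = C1*exp(4*c/3)


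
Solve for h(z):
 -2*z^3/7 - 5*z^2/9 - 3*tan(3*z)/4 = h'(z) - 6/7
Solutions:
 h(z) = C1 - z^4/14 - 5*z^3/27 + 6*z/7 + log(cos(3*z))/4


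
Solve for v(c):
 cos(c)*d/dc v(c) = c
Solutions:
 v(c) = C1 + Integral(c/cos(c), c)


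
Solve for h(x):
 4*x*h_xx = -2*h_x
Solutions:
 h(x) = C1 + C2*sqrt(x)


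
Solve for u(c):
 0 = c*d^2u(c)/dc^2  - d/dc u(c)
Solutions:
 u(c) = C1 + C2*c^2


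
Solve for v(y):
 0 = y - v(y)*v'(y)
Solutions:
 v(y) = -sqrt(C1 + y^2)
 v(y) = sqrt(C1 + y^2)


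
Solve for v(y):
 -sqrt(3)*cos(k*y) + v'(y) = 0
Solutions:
 v(y) = C1 + sqrt(3)*sin(k*y)/k


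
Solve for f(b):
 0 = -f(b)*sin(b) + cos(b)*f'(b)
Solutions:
 f(b) = C1/cos(b)


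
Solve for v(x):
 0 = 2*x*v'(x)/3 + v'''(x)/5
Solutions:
 v(x) = C1 + Integral(C2*airyai(-10^(1/3)*3^(2/3)*x/3) + C3*airybi(-10^(1/3)*3^(2/3)*x/3), x)


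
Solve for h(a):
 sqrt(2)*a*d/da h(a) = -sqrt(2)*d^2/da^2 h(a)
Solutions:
 h(a) = C1 + C2*erf(sqrt(2)*a/2)


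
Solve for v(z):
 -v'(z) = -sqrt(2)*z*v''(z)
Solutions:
 v(z) = C1 + C2*z^(sqrt(2)/2 + 1)


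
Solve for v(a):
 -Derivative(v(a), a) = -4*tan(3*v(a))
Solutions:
 v(a) = -asin(C1*exp(12*a))/3 + pi/3
 v(a) = asin(C1*exp(12*a))/3


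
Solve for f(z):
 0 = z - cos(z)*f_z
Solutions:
 f(z) = C1 + Integral(z/cos(z), z)


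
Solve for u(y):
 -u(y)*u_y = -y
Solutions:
 u(y) = -sqrt(C1 + y^2)
 u(y) = sqrt(C1 + y^2)


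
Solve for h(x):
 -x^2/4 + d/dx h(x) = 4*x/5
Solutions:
 h(x) = C1 + x^3/12 + 2*x^2/5


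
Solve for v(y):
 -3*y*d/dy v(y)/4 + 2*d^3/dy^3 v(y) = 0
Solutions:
 v(y) = C1 + Integral(C2*airyai(3^(1/3)*y/2) + C3*airybi(3^(1/3)*y/2), y)


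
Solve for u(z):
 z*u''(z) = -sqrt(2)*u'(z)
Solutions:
 u(z) = C1 + C2*z^(1 - sqrt(2))


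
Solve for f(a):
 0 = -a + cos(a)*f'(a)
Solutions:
 f(a) = C1 + Integral(a/cos(a), a)


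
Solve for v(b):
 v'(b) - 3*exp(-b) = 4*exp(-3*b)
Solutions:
 v(b) = C1 - 3*exp(-b) - 4*exp(-3*b)/3


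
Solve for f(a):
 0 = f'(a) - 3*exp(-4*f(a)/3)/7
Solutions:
 f(a) = 3*log(-I*(C1 + 4*a/7)^(1/4))
 f(a) = 3*log(I*(C1 + 4*a/7)^(1/4))
 f(a) = 3*log(-(C1 + 4*a/7)^(1/4))
 f(a) = 3*log(C1 + 4*a/7)/4


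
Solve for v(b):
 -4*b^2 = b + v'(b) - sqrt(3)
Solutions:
 v(b) = C1 - 4*b^3/3 - b^2/2 + sqrt(3)*b


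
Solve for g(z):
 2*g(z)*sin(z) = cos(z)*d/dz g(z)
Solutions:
 g(z) = C1/cos(z)^2


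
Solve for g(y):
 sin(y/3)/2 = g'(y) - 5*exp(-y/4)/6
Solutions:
 g(y) = C1 - 3*cos(y/3)/2 - 10*exp(-y/4)/3


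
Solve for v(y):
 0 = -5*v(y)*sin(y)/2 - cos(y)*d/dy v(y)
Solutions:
 v(y) = C1*cos(y)^(5/2)


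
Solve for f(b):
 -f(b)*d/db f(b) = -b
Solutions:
 f(b) = -sqrt(C1 + b^2)
 f(b) = sqrt(C1 + b^2)


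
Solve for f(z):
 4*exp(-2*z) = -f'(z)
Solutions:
 f(z) = C1 + 2*exp(-2*z)


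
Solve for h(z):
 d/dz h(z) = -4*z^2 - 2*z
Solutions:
 h(z) = C1 - 4*z^3/3 - z^2


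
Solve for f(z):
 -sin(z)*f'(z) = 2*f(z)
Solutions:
 f(z) = C1*(cos(z) + 1)/(cos(z) - 1)


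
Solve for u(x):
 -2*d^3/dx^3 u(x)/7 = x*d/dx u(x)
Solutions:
 u(x) = C1 + Integral(C2*airyai(-2^(2/3)*7^(1/3)*x/2) + C3*airybi(-2^(2/3)*7^(1/3)*x/2), x)


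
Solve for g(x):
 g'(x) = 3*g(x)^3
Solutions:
 g(x) = -sqrt(2)*sqrt(-1/(C1 + 3*x))/2
 g(x) = sqrt(2)*sqrt(-1/(C1 + 3*x))/2


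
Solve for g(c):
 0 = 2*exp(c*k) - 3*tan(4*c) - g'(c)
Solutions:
 g(c) = C1 + 2*Piecewise((exp(c*k)/k, Ne(k, 0)), (c, True)) + 3*log(cos(4*c))/4


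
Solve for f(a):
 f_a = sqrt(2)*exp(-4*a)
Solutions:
 f(a) = C1 - sqrt(2)*exp(-4*a)/4


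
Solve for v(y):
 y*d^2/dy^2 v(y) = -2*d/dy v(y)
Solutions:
 v(y) = C1 + C2/y


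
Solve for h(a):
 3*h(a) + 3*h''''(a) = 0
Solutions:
 h(a) = (C1*sin(sqrt(2)*a/2) + C2*cos(sqrt(2)*a/2))*exp(-sqrt(2)*a/2) + (C3*sin(sqrt(2)*a/2) + C4*cos(sqrt(2)*a/2))*exp(sqrt(2)*a/2)


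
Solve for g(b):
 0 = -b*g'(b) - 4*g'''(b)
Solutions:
 g(b) = C1 + Integral(C2*airyai(-2^(1/3)*b/2) + C3*airybi(-2^(1/3)*b/2), b)


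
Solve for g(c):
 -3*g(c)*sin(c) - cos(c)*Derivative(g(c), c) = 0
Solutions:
 g(c) = C1*cos(c)^3


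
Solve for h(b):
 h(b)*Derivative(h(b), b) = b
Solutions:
 h(b) = -sqrt(C1 + b^2)
 h(b) = sqrt(C1 + b^2)


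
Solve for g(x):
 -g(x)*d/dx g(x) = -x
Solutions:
 g(x) = -sqrt(C1 + x^2)
 g(x) = sqrt(C1 + x^2)


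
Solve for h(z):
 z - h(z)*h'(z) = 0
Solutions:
 h(z) = -sqrt(C1 + z^2)
 h(z) = sqrt(C1 + z^2)


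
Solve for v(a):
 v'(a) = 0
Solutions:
 v(a) = C1


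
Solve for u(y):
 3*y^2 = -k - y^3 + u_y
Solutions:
 u(y) = C1 + k*y + y^4/4 + y^3


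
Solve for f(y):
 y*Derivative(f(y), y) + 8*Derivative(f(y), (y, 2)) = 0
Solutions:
 f(y) = C1 + C2*erf(y/4)


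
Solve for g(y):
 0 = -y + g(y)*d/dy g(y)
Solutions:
 g(y) = -sqrt(C1 + y^2)
 g(y) = sqrt(C1 + y^2)


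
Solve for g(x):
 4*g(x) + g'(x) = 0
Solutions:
 g(x) = C1*exp(-4*x)


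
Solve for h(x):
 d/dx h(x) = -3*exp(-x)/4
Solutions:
 h(x) = C1 + 3*exp(-x)/4


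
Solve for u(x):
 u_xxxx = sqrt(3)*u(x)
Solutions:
 u(x) = C1*exp(-3^(1/8)*x) + C2*exp(3^(1/8)*x) + C3*sin(3^(1/8)*x) + C4*cos(3^(1/8)*x)


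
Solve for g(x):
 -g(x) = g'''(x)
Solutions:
 g(x) = C3*exp(-x) + (C1*sin(sqrt(3)*x/2) + C2*cos(sqrt(3)*x/2))*exp(x/2)


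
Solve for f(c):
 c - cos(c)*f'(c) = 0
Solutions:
 f(c) = C1 + Integral(c/cos(c), c)


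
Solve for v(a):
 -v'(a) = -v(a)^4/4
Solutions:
 v(a) = 2^(2/3)*(-1/(C1 + 3*a))^(1/3)
 v(a) = (-1/(C1 + a))^(1/3)*(-6^(2/3) - 3*2^(2/3)*3^(1/6)*I)/6
 v(a) = (-1/(C1 + a))^(1/3)*(-6^(2/3) + 3*2^(2/3)*3^(1/6)*I)/6


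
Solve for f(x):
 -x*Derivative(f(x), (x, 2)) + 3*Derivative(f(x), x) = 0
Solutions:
 f(x) = C1 + C2*x^4


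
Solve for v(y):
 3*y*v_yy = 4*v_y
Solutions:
 v(y) = C1 + C2*y^(7/3)


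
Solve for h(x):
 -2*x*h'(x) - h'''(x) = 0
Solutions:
 h(x) = C1 + Integral(C2*airyai(-2^(1/3)*x) + C3*airybi(-2^(1/3)*x), x)


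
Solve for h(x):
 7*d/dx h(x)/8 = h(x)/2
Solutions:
 h(x) = C1*exp(4*x/7)


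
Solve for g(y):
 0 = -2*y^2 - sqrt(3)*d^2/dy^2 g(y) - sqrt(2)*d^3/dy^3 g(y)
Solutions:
 g(y) = C1 + C2*y + C3*exp(-sqrt(6)*y/2) - sqrt(3)*y^4/18 + 2*sqrt(2)*y^3/9 - 4*sqrt(3)*y^2/9


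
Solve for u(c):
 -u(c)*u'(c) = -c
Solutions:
 u(c) = -sqrt(C1 + c^2)
 u(c) = sqrt(C1 + c^2)


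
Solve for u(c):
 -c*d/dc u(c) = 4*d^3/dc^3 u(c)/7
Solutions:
 u(c) = C1 + Integral(C2*airyai(-14^(1/3)*c/2) + C3*airybi(-14^(1/3)*c/2), c)


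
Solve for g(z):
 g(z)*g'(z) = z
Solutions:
 g(z) = -sqrt(C1 + z^2)
 g(z) = sqrt(C1 + z^2)


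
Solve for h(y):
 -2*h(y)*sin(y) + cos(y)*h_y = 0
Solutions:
 h(y) = C1/cos(y)^2


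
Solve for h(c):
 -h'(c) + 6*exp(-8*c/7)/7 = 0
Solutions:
 h(c) = C1 - 3*exp(-8*c/7)/4


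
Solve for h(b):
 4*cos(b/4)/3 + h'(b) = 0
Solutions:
 h(b) = C1 - 16*sin(b/4)/3


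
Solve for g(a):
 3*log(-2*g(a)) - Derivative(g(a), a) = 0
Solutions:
 -Integral(1/(log(-_y) + log(2)), (_y, g(a)))/3 = C1 - a


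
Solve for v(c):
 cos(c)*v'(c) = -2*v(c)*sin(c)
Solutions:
 v(c) = C1*cos(c)^2


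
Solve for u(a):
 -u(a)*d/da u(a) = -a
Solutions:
 u(a) = -sqrt(C1 + a^2)
 u(a) = sqrt(C1 + a^2)


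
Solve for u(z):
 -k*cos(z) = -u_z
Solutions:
 u(z) = C1 + k*sin(z)


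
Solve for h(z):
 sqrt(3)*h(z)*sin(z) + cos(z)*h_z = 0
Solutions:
 h(z) = C1*cos(z)^(sqrt(3))


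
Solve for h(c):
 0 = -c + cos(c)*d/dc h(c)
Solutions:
 h(c) = C1 + Integral(c/cos(c), c)


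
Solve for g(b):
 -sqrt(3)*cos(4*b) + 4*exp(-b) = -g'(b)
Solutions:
 g(b) = C1 + sqrt(3)*sin(4*b)/4 + 4*exp(-b)


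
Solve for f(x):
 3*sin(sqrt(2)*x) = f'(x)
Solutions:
 f(x) = C1 - 3*sqrt(2)*cos(sqrt(2)*x)/2


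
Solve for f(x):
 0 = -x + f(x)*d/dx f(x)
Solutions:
 f(x) = -sqrt(C1 + x^2)
 f(x) = sqrt(C1 + x^2)


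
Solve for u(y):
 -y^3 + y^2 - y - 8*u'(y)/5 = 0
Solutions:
 u(y) = C1 - 5*y^4/32 + 5*y^3/24 - 5*y^2/16


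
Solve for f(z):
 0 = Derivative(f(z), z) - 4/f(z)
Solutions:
 f(z) = -sqrt(C1 + 8*z)
 f(z) = sqrt(C1 + 8*z)


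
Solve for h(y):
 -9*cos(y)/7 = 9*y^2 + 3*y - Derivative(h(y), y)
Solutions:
 h(y) = C1 + 3*y^3 + 3*y^2/2 + 9*sin(y)/7


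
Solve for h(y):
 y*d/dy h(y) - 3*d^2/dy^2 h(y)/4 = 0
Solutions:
 h(y) = C1 + C2*erfi(sqrt(6)*y/3)


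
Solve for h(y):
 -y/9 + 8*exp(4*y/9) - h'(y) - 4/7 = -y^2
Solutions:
 h(y) = C1 + y^3/3 - y^2/18 - 4*y/7 + 18*exp(4*y/9)


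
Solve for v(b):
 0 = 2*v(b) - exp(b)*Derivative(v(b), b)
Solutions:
 v(b) = C1*exp(-2*exp(-b))


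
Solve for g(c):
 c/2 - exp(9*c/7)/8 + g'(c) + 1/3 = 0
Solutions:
 g(c) = C1 - c^2/4 - c/3 + 7*exp(9*c/7)/72


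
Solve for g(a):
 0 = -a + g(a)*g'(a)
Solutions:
 g(a) = -sqrt(C1 + a^2)
 g(a) = sqrt(C1 + a^2)


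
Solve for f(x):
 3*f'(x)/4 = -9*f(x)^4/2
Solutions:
 f(x) = (-3^(2/3) - 3*3^(1/6)*I)*(1/(C1 + 6*x))^(1/3)/6
 f(x) = (-3^(2/3) + 3*3^(1/6)*I)*(1/(C1 + 6*x))^(1/3)/6
 f(x) = (1/(C1 + 18*x))^(1/3)


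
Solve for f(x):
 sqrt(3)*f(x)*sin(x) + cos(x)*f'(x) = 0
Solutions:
 f(x) = C1*cos(x)^(sqrt(3))


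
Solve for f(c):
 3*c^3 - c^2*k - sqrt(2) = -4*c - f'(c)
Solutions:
 f(c) = C1 - 3*c^4/4 + c^3*k/3 - 2*c^2 + sqrt(2)*c


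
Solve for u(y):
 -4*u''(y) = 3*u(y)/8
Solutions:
 u(y) = C1*sin(sqrt(6)*y/8) + C2*cos(sqrt(6)*y/8)


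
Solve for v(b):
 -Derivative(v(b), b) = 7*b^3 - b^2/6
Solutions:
 v(b) = C1 - 7*b^4/4 + b^3/18


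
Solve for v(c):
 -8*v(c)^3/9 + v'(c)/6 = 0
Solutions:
 v(c) = -sqrt(6)*sqrt(-1/(C1 + 16*c))/2
 v(c) = sqrt(6)*sqrt(-1/(C1 + 16*c))/2


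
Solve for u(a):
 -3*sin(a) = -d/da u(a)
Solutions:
 u(a) = C1 - 3*cos(a)


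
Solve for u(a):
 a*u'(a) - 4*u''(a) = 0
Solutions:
 u(a) = C1 + C2*erfi(sqrt(2)*a/4)


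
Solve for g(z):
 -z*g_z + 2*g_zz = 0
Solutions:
 g(z) = C1 + C2*erfi(z/2)


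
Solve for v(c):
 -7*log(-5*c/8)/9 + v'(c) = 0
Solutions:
 v(c) = C1 + 7*c*log(-c)/9 + 7*c*(-3*log(2) - 1 + log(5))/9


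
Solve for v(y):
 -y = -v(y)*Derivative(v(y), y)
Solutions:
 v(y) = -sqrt(C1 + y^2)
 v(y) = sqrt(C1 + y^2)


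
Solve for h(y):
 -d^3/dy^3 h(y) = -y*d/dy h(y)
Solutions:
 h(y) = C1 + Integral(C2*airyai(y) + C3*airybi(y), y)


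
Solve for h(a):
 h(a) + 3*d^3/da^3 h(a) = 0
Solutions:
 h(a) = C3*exp(-3^(2/3)*a/3) + (C1*sin(3^(1/6)*a/2) + C2*cos(3^(1/6)*a/2))*exp(3^(2/3)*a/6)


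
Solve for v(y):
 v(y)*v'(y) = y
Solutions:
 v(y) = -sqrt(C1 + y^2)
 v(y) = sqrt(C1 + y^2)


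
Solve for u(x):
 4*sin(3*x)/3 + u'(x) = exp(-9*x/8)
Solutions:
 u(x) = C1 + 4*cos(3*x)/9 - 8*exp(-9*x/8)/9


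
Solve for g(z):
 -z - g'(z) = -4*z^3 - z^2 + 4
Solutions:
 g(z) = C1 + z^4 + z^3/3 - z^2/2 - 4*z


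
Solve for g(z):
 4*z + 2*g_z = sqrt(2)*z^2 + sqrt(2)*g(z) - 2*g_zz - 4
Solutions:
 g(z) = C1*exp(z*(-1 + sqrt(1 + 2*sqrt(2)))/2) + C2*exp(-z*(1 + sqrt(1 + 2*sqrt(2)))/2) - z^2


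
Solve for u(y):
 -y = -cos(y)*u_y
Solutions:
 u(y) = C1 + Integral(y/cos(y), y)


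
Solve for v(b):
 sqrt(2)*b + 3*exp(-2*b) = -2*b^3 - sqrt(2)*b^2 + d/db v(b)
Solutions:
 v(b) = C1 + b^4/2 + sqrt(2)*b^3/3 + sqrt(2)*b^2/2 - 3*exp(-2*b)/2


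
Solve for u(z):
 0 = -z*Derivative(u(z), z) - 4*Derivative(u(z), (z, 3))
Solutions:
 u(z) = C1 + Integral(C2*airyai(-2^(1/3)*z/2) + C3*airybi(-2^(1/3)*z/2), z)


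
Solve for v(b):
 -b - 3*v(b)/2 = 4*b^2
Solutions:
 v(b) = 2*b*(-4*b - 1)/3


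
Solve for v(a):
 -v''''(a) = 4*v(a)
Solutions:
 v(a) = (C1*sin(a) + C2*cos(a))*exp(-a) + (C3*sin(a) + C4*cos(a))*exp(a)


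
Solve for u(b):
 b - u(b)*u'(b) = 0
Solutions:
 u(b) = -sqrt(C1 + b^2)
 u(b) = sqrt(C1 + b^2)


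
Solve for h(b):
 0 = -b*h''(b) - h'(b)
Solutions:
 h(b) = C1 + C2*log(b)


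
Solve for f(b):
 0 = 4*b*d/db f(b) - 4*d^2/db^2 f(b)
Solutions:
 f(b) = C1 + C2*erfi(sqrt(2)*b/2)


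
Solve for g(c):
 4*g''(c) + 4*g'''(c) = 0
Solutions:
 g(c) = C1 + C2*c + C3*exp(-c)


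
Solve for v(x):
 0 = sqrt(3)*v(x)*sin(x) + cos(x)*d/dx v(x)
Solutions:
 v(x) = C1*cos(x)^(sqrt(3))


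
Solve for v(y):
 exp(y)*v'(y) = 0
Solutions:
 v(y) = C1


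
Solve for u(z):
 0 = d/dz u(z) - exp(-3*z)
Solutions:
 u(z) = C1 - exp(-3*z)/3


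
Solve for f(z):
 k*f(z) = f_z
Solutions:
 f(z) = C1*exp(k*z)


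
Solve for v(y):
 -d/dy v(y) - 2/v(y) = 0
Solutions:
 v(y) = -sqrt(C1 - 4*y)
 v(y) = sqrt(C1 - 4*y)


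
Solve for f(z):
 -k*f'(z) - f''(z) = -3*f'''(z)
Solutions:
 f(z) = C1 + C2*exp(z*(1 - sqrt(12*k + 1))/6) + C3*exp(z*(sqrt(12*k + 1) + 1)/6)


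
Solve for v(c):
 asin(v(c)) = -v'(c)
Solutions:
 Integral(1/asin(_y), (_y, v(c))) = C1 - c


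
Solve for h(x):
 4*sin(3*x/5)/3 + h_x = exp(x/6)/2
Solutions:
 h(x) = C1 + 3*exp(x/6) + 20*cos(3*x/5)/9


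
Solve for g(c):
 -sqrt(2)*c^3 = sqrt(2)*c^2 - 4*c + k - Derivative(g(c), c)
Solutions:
 g(c) = C1 + sqrt(2)*c^4/4 + sqrt(2)*c^3/3 - 2*c^2 + c*k


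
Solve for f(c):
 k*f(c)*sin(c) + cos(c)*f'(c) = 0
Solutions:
 f(c) = C1*exp(k*log(cos(c)))


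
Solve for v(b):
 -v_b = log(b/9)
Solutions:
 v(b) = C1 - b*log(b) + b + b*log(9)


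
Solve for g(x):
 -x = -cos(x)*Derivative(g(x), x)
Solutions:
 g(x) = C1 + Integral(x/cos(x), x)


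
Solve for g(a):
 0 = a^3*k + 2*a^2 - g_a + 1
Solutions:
 g(a) = C1 + a^4*k/4 + 2*a^3/3 + a


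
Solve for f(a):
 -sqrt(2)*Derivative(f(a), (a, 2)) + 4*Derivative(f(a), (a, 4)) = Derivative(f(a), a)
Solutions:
 f(a) = C1 + C2*exp(-3^(1/3)*a*(sqrt(2)*3^(1/3)/(sqrt(3)*sqrt(27 - 2*sqrt(2)) + 9)^(1/3) + (sqrt(3)*sqrt(27 - 2*sqrt(2)) + 9)^(1/3))/12)*sin(3^(1/6)*a*(-3*sqrt(2)/(sqrt(3)*sqrt(27 - 2*sqrt(2)) + 9)^(1/3) + 3^(2/3)*(sqrt(3)*sqrt(27 - 2*sqrt(2)) + 9)^(1/3))/12) + C3*exp(-3^(1/3)*a*(sqrt(2)*3^(1/3)/(sqrt(3)*sqrt(27 - 2*sqrt(2)) + 9)^(1/3) + (sqrt(3)*sqrt(27 - 2*sqrt(2)) + 9)^(1/3))/12)*cos(3^(1/6)*a*(-3*sqrt(2)/(sqrt(3)*sqrt(27 - 2*sqrt(2)) + 9)^(1/3) + 3^(2/3)*(sqrt(3)*sqrt(27 - 2*sqrt(2)) + 9)^(1/3))/12) + C4*exp(3^(1/3)*a*(sqrt(2)*3^(1/3)/(sqrt(3)*sqrt(27 - 2*sqrt(2)) + 9)^(1/3) + (sqrt(3)*sqrt(27 - 2*sqrt(2)) + 9)^(1/3))/6)


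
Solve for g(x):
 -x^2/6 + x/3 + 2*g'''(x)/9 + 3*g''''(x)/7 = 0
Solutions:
 g(x) = C1 + C2*x + C3*x^2 + C4*exp(-14*x/27) + x^5/80 - 41*x^4/224 + 1107*x^3/784


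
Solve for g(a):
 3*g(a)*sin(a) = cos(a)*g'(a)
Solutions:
 g(a) = C1/cos(a)^3


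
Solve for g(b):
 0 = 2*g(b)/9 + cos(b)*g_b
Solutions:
 g(b) = C1*(sin(b) - 1)^(1/9)/(sin(b) + 1)^(1/9)


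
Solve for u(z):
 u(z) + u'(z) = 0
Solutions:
 u(z) = C1*exp(-z)


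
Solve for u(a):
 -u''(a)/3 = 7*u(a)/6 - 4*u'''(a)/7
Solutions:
 u(a) = C1*exp(a*(-7^(2/3)*(18*sqrt(2958) + 979)^(1/3) - 7*7^(1/3)/(18*sqrt(2958) + 979)^(1/3) + 14)/72)*sin(sqrt(3)*7^(1/3)*a*(-7^(1/3)*(18*sqrt(2958) + 979)^(1/3) + 7/(18*sqrt(2958) + 979)^(1/3))/72) + C2*exp(a*(-7^(2/3)*(18*sqrt(2958) + 979)^(1/3) - 7*7^(1/3)/(18*sqrt(2958) + 979)^(1/3) + 14)/72)*cos(sqrt(3)*7^(1/3)*a*(-7^(1/3)*(18*sqrt(2958) + 979)^(1/3) + 7/(18*sqrt(2958) + 979)^(1/3))/72) + C3*exp(a*(7*7^(1/3)/(18*sqrt(2958) + 979)^(1/3) + 7 + 7^(2/3)*(18*sqrt(2958) + 979)^(1/3))/36)


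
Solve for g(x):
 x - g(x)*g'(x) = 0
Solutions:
 g(x) = -sqrt(C1 + x^2)
 g(x) = sqrt(C1 + x^2)


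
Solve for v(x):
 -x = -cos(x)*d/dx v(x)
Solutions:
 v(x) = C1 + Integral(x/cos(x), x)


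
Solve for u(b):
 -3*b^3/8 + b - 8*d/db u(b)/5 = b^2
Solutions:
 u(b) = C1 - 15*b^4/256 - 5*b^3/24 + 5*b^2/16


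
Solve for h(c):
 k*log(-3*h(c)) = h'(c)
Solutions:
 Integral(1/(log(-_y) + log(3)), (_y, h(c))) = C1 + c*k


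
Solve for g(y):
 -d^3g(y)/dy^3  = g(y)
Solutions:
 g(y) = C3*exp(-y) + (C1*sin(sqrt(3)*y/2) + C2*cos(sqrt(3)*y/2))*exp(y/2)


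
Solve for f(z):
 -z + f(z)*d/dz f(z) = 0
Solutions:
 f(z) = -sqrt(C1 + z^2)
 f(z) = sqrt(C1 + z^2)


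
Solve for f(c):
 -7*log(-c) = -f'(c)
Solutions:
 f(c) = C1 + 7*c*log(-c) - 7*c


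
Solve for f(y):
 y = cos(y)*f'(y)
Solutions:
 f(y) = C1 + Integral(y/cos(y), y)


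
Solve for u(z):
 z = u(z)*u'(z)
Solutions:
 u(z) = -sqrt(C1 + z^2)
 u(z) = sqrt(C1 + z^2)


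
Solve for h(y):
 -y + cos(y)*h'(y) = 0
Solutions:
 h(y) = C1 + Integral(y/cos(y), y)


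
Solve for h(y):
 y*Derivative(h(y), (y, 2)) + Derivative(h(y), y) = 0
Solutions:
 h(y) = C1 + C2*log(y)


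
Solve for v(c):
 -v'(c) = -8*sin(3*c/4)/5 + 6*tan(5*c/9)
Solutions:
 v(c) = C1 + 54*log(cos(5*c/9))/5 - 32*cos(3*c/4)/15


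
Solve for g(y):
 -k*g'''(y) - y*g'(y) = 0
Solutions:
 g(y) = C1 + Integral(C2*airyai(y*(-1/k)^(1/3)) + C3*airybi(y*(-1/k)^(1/3)), y)


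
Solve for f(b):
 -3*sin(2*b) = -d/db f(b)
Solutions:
 f(b) = C1 - 3*cos(2*b)/2


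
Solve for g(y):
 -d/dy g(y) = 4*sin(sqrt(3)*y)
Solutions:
 g(y) = C1 + 4*sqrt(3)*cos(sqrt(3)*y)/3


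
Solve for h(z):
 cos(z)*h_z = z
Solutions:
 h(z) = C1 + Integral(z/cos(z), z)


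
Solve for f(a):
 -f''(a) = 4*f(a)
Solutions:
 f(a) = C1*sin(2*a) + C2*cos(2*a)


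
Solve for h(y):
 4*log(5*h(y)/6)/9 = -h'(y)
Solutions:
 9*Integral(1/(log(_y) - log(6) + log(5)), (_y, h(y)))/4 = C1 - y


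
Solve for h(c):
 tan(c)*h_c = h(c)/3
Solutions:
 h(c) = C1*sin(c)^(1/3)


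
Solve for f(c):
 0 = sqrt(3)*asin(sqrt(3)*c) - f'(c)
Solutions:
 f(c) = C1 + sqrt(3)*(c*asin(sqrt(3)*c) + sqrt(3)*sqrt(1 - 3*c^2)/3)


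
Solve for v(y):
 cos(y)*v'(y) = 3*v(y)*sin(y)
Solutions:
 v(y) = C1/cos(y)^3


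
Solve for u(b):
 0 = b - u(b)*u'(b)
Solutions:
 u(b) = -sqrt(C1 + b^2)
 u(b) = sqrt(C1 + b^2)


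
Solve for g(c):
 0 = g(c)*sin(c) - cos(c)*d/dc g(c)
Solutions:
 g(c) = C1/cos(c)


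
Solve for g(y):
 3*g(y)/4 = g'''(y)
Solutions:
 g(y) = C3*exp(6^(1/3)*y/2) + (C1*sin(2^(1/3)*3^(5/6)*y/4) + C2*cos(2^(1/3)*3^(5/6)*y/4))*exp(-6^(1/3)*y/4)


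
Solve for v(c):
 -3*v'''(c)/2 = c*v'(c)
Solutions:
 v(c) = C1 + Integral(C2*airyai(-2^(1/3)*3^(2/3)*c/3) + C3*airybi(-2^(1/3)*3^(2/3)*c/3), c)


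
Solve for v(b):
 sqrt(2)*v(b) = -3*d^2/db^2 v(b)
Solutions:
 v(b) = C1*sin(2^(1/4)*sqrt(3)*b/3) + C2*cos(2^(1/4)*sqrt(3)*b/3)


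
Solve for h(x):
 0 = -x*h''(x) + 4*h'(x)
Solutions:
 h(x) = C1 + C2*x^5


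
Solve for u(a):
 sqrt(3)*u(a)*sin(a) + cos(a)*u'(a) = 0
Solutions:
 u(a) = C1*cos(a)^(sqrt(3))


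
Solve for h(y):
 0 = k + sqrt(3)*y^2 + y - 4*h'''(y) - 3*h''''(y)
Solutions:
 h(y) = C1 + C2*y + C3*y^2 + C4*exp(-4*y/3) + sqrt(3)*y^5/240 + y^4*(2 - 3*sqrt(3))/192 + y^3*(8*k - 6 + 9*sqrt(3))/192


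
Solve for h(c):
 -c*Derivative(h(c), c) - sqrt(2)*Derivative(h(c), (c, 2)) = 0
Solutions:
 h(c) = C1 + C2*erf(2^(1/4)*c/2)


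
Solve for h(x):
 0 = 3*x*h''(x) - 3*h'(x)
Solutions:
 h(x) = C1 + C2*x^2


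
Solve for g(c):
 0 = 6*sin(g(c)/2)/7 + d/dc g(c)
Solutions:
 6*c/7 + log(cos(g(c)/2) - 1) - log(cos(g(c)/2) + 1) = C1


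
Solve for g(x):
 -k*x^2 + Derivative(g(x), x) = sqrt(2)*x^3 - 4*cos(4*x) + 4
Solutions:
 g(x) = C1 + k*x^3/3 + sqrt(2)*x^4/4 + 4*x - sin(4*x)


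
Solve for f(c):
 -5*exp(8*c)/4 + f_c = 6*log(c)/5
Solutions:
 f(c) = C1 + 6*c*log(c)/5 - 6*c/5 + 5*exp(8*c)/32


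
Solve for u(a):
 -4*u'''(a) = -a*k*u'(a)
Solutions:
 u(a) = C1 + Integral(C2*airyai(2^(1/3)*a*k^(1/3)/2) + C3*airybi(2^(1/3)*a*k^(1/3)/2), a)


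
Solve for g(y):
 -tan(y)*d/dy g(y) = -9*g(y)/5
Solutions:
 g(y) = C1*sin(y)^(9/5)


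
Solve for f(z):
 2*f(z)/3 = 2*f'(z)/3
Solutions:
 f(z) = C1*exp(z)


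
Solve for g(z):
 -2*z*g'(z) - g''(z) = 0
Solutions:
 g(z) = C1 + C2*erf(z)


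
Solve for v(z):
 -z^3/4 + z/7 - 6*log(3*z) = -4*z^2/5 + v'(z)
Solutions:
 v(z) = C1 - z^4/16 + 4*z^3/15 + z^2/14 - 6*z*log(z) - z*log(729) + 6*z


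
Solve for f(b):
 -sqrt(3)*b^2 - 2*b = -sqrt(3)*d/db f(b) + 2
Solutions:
 f(b) = C1 + b^3/3 + sqrt(3)*b^2/3 + 2*sqrt(3)*b/3


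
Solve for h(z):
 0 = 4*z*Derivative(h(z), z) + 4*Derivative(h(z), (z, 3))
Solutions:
 h(z) = C1 + Integral(C2*airyai(-z) + C3*airybi(-z), z)


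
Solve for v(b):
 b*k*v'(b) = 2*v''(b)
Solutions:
 v(b) = Piecewise((-sqrt(pi)*C1*erf(b*sqrt(-k)/2)/sqrt(-k) - C2, (k > 0) | (k < 0)), (-C1*b - C2, True))


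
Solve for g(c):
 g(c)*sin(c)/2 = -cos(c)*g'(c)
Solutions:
 g(c) = C1*sqrt(cos(c))


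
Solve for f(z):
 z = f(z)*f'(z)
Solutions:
 f(z) = -sqrt(C1 + z^2)
 f(z) = sqrt(C1 + z^2)


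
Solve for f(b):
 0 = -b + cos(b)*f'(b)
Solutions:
 f(b) = C1 + Integral(b/cos(b), b)


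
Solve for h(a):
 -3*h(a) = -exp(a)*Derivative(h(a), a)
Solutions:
 h(a) = C1*exp(-3*exp(-a))


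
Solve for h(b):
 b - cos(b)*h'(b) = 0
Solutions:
 h(b) = C1 + Integral(b/cos(b), b)


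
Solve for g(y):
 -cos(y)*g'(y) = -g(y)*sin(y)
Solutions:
 g(y) = C1/cos(y)


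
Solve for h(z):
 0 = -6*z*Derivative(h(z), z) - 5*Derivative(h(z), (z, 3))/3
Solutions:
 h(z) = C1 + Integral(C2*airyai(-18^(1/3)*5^(2/3)*z/5) + C3*airybi(-18^(1/3)*5^(2/3)*z/5), z)


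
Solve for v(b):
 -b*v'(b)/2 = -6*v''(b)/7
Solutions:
 v(b) = C1 + C2*erfi(sqrt(42)*b/12)


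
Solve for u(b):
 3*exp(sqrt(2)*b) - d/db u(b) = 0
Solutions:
 u(b) = C1 + 3*sqrt(2)*exp(sqrt(2)*b)/2


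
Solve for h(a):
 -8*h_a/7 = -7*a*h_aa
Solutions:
 h(a) = C1 + C2*a^(57/49)


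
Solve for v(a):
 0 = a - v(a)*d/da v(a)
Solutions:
 v(a) = -sqrt(C1 + a^2)
 v(a) = sqrt(C1 + a^2)


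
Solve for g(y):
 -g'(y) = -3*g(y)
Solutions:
 g(y) = C1*exp(3*y)


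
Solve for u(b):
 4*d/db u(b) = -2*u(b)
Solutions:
 u(b) = C1*exp(-b/2)


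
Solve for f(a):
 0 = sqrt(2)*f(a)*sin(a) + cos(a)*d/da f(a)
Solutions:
 f(a) = C1*cos(a)^(sqrt(2))


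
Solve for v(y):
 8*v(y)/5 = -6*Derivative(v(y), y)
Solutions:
 v(y) = C1*exp(-4*y/15)


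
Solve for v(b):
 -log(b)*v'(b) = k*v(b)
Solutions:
 v(b) = C1*exp(-k*li(b))


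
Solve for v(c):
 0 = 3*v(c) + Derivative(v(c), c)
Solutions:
 v(c) = C1*exp(-3*c)


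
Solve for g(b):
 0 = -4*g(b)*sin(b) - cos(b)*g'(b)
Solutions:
 g(b) = C1*cos(b)^4


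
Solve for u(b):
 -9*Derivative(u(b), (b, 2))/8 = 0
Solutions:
 u(b) = C1 + C2*b


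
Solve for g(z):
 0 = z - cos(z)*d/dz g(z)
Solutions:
 g(z) = C1 + Integral(z/cos(z), z)


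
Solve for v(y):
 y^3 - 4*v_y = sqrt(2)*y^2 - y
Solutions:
 v(y) = C1 + y^4/16 - sqrt(2)*y^3/12 + y^2/8


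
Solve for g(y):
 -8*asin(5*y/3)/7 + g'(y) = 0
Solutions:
 g(y) = C1 + 8*y*asin(5*y/3)/7 + 8*sqrt(9 - 25*y^2)/35


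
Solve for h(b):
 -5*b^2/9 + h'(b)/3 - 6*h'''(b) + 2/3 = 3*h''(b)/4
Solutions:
 h(b) = C1 + C2*exp(b*(-3 + sqrt(137))/48) + C3*exp(-b*(3 + sqrt(137))/48) + 5*b^3/9 + 15*b^2/4 + 599*b/8


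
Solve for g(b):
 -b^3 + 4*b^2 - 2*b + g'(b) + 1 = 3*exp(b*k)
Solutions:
 g(b) = C1 + b^4/4 - 4*b^3/3 + b^2 - b + 3*exp(b*k)/k


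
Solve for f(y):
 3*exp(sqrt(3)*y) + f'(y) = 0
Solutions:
 f(y) = C1 - sqrt(3)*exp(sqrt(3)*y)


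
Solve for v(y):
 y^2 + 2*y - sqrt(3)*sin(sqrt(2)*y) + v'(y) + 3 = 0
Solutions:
 v(y) = C1 - y^3/3 - y^2 - 3*y - sqrt(6)*cos(sqrt(2)*y)/2


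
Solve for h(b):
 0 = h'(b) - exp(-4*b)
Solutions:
 h(b) = C1 - exp(-4*b)/4


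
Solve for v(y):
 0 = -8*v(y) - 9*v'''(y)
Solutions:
 v(y) = C3*exp(-2*3^(1/3)*y/3) + (C1*sin(3^(5/6)*y/3) + C2*cos(3^(5/6)*y/3))*exp(3^(1/3)*y/3)


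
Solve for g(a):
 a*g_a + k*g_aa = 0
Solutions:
 g(a) = C1 + C2*sqrt(k)*erf(sqrt(2)*a*sqrt(1/k)/2)


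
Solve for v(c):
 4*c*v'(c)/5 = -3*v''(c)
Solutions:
 v(c) = C1 + C2*erf(sqrt(30)*c/15)


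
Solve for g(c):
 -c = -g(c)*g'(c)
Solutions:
 g(c) = -sqrt(C1 + c^2)
 g(c) = sqrt(C1 + c^2)


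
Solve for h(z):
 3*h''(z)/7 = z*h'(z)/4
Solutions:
 h(z) = C1 + C2*erfi(sqrt(42)*z/12)


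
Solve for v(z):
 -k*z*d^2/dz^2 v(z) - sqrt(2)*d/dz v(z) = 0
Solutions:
 v(z) = C1 + z^(((re(k) - sqrt(2))*re(k) + im(k)^2)/(re(k)^2 + im(k)^2))*(C2*sin(sqrt(2)*log(z)*Abs(im(k))/(re(k)^2 + im(k)^2)) + C3*cos(sqrt(2)*log(z)*im(k)/(re(k)^2 + im(k)^2)))


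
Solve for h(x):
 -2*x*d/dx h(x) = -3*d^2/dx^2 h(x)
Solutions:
 h(x) = C1 + C2*erfi(sqrt(3)*x/3)


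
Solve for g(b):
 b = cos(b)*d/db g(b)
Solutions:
 g(b) = C1 + Integral(b/cos(b), b)


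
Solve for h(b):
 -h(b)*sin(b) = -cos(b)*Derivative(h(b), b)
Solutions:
 h(b) = C1/cos(b)


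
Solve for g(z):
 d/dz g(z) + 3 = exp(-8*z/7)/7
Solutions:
 g(z) = C1 - 3*z - exp(-8*z/7)/8


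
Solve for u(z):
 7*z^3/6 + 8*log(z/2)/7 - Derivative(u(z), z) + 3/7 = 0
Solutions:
 u(z) = C1 + 7*z^4/24 + 8*z*log(z)/7 - 8*z*log(2)/7 - 5*z/7


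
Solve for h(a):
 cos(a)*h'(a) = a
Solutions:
 h(a) = C1 + Integral(a/cos(a), a)


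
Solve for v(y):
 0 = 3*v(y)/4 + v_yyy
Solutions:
 v(y) = C3*exp(-6^(1/3)*y/2) + (C1*sin(2^(1/3)*3^(5/6)*y/4) + C2*cos(2^(1/3)*3^(5/6)*y/4))*exp(6^(1/3)*y/4)


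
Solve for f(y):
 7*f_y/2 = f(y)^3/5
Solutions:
 f(y) = -sqrt(70)*sqrt(-1/(C1 + 2*y))/2
 f(y) = sqrt(70)*sqrt(-1/(C1 + 2*y))/2


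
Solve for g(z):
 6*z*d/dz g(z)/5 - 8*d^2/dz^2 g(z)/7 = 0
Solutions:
 g(z) = C1 + C2*erfi(sqrt(210)*z/20)


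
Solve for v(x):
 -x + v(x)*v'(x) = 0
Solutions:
 v(x) = -sqrt(C1 + x^2)
 v(x) = sqrt(C1 + x^2)


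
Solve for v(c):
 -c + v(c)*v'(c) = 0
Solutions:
 v(c) = -sqrt(C1 + c^2)
 v(c) = sqrt(C1 + c^2)


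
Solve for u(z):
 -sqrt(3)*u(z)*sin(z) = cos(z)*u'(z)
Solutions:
 u(z) = C1*cos(z)^(sqrt(3))


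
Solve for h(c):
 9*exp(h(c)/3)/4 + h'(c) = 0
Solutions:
 h(c) = 3*log(1/(C1 + 9*c)) + 3*log(12)


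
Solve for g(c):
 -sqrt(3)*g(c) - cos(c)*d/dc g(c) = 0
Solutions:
 g(c) = C1*(sin(c) - 1)^(sqrt(3)/2)/(sin(c) + 1)^(sqrt(3)/2)


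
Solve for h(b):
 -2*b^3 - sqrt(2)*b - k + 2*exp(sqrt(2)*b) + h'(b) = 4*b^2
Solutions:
 h(b) = C1 + b^4/2 + 4*b^3/3 + sqrt(2)*b^2/2 + b*k - sqrt(2)*exp(sqrt(2)*b)


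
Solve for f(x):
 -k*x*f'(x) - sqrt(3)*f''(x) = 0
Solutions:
 f(x) = Piecewise((-sqrt(2)*3^(1/4)*sqrt(pi)*C1*erf(sqrt(2)*3^(3/4)*sqrt(k)*x/6)/(2*sqrt(k)) - C2, (k > 0) | (k < 0)), (-C1*x - C2, True))
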